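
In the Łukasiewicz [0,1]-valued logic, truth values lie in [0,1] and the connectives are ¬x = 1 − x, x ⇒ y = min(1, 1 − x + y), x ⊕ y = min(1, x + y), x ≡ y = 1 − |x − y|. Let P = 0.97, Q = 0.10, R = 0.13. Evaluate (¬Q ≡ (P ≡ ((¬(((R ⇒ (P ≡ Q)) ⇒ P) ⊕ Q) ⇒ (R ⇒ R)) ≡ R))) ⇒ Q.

¬Q = 1 − 0.10 = 0.90
P ≡ Q = 1 − |0.97 − 0.10| = 1 − 0.87 = 0.13
R ⇒ (P ≡ Q) = min(1, 1 − 0.13 + 0.13) = min(1, 1.00) = 1.00
(R ⇒ (P ≡ Q)) ⇒ P = min(1, 1 − 1.00 + 0.97) = min(1, 0.97) = 0.97
((R ⇒ (P ≡ Q)) ⇒ P) ⊕ Q = min(1, 0.97 + 0.10) = min(1, 1.07) = 1.00
¬(((R ⇒ (P ≡ Q)) ⇒ P) ⊕ Q) = 1 − 1.00 = 0.00
R ⇒ R = min(1, 1 − 0.13 + 0.13) = min(1, 1.00) = 1.00
¬(((R ⇒ (P ≡ Q)) ⇒ P) ⊕ Q) ⇒ (R ⇒ R) = min(1, 1 − 0.00 + 1.00) = min(1, 2.00) = 1.00
(¬(((R ⇒ (P ≡ Q)) ⇒ P) ⊕ Q) ⇒ (R ⇒ R)) ≡ R = 1 − |1.00 − 0.13| = 1 − 0.87 = 0.13
P ≡ ((¬(((R ⇒ (P ≡ Q)) ⇒ P) ⊕ Q) ⇒ (R ⇒ R)) ≡ R) = 1 − |0.97 − 0.13| = 1 − 0.84 = 0.16
¬Q ≡ (P ≡ ((¬(((R ⇒ (P ≡ Q)) ⇒ P) ⊕ Q) ⇒ (R ⇒ R)) ≡ R)) = 1 − |0.90 − 0.16| = 1 − 0.74 = 0.26
(¬Q ≡ (P ≡ ((¬(((R ⇒ (P ≡ Q)) ⇒ P) ⊕ Q) ⇒ (R ⇒ R)) ≡ R))) ⇒ Q = min(1, 1 − 0.26 + 0.10) = min(1, 0.84) = 0.84

0.84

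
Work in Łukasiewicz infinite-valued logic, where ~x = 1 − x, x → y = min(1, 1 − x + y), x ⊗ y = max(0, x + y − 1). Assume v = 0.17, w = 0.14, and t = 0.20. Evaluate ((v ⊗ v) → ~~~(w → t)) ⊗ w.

v ⊗ v = max(0, 0.17 + 0.17 − 1) = max(0, -0.66) = 0.00
w → t = min(1, 1 − 0.14 + 0.20) = min(1, 1.06) = 1.00
~(w → t) = 1 − 1.00 = 0.00
~~(w → t) = 1 − 0.00 = 1.00
~~~(w → t) = 1 − 1.00 = 0.00
(v ⊗ v) → ~~~(w → t) = min(1, 1 − 0.00 + 0.00) = min(1, 1.00) = 1.00
((v ⊗ v) → ~~~(w → t)) ⊗ w = max(0, 1.00 + 0.14 − 1) = max(0, 0.14) = 0.14

0.14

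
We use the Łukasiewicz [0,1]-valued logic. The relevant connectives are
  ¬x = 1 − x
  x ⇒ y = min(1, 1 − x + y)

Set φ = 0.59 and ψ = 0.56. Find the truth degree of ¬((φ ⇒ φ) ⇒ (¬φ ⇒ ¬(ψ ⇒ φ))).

0.41

φ ⇒ φ = min(1, 1 − 0.59 + 0.59) = min(1, 1.00) = 1.00
¬φ = 1 − 0.59 = 0.41
ψ ⇒ φ = min(1, 1 − 0.56 + 0.59) = min(1, 1.03) = 1.00
¬(ψ ⇒ φ) = 1 − 1.00 = 0.00
¬φ ⇒ ¬(ψ ⇒ φ) = min(1, 1 − 0.41 + 0.00) = min(1, 0.59) = 0.59
(φ ⇒ φ) ⇒ (¬φ ⇒ ¬(ψ ⇒ φ)) = min(1, 1 − 1.00 + 0.59) = min(1, 0.59) = 0.59
¬((φ ⇒ φ) ⇒ (¬φ ⇒ ¬(ψ ⇒ φ))) = 1 − 0.59 = 0.41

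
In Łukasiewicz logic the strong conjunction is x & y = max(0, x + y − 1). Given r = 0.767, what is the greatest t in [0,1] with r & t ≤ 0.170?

The residuum of the Łukasiewicz t-norm gives the supremum: min(1, 1 − 0.767 + 0.170).
1 − 0.767 + 0.170 = 0.403, so t = min(1, 0.403) = 0.403.
Check: 0.767 & 0.403 = max(0, 0.170) = 0.170 ≤ 0.170.

0.403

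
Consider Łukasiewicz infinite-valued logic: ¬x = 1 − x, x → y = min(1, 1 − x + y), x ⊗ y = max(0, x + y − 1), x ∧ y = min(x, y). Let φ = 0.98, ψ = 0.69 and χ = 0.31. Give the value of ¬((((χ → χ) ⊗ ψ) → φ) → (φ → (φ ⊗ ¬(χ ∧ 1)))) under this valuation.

χ → χ = min(1, 1 − 0.31 + 0.31) = min(1, 1.00) = 1.00
(χ → χ) ⊗ ψ = max(0, 1.00 + 0.69 − 1) = max(0, 0.69) = 0.69
((χ → χ) ⊗ ψ) → φ = min(1, 1 − 0.69 + 0.98) = min(1, 1.29) = 1.00
χ ∧ 1 = min(0.31, 1.00) = 0.31
¬(χ ∧ 1) = 1 − 0.31 = 0.69
φ ⊗ ¬(χ ∧ 1) = max(0, 0.98 + 0.69 − 1) = max(0, 0.67) = 0.67
φ → (φ ⊗ ¬(χ ∧ 1)) = min(1, 1 − 0.98 + 0.67) = min(1, 0.69) = 0.69
(((χ → χ) ⊗ ψ) → φ) → (φ → (φ ⊗ ¬(χ ∧ 1))) = min(1, 1 − 1.00 + 0.69) = min(1, 0.69) = 0.69
¬((((χ → χ) ⊗ ψ) → φ) → (φ → (φ ⊗ ¬(χ ∧ 1)))) = 1 − 0.69 = 0.31

0.31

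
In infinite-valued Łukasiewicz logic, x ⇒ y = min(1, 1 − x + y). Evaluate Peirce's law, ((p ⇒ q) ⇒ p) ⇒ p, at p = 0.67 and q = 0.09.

0.67

p ⇒ q = min(1, 1 − 0.67 + 0.09) = min(1, 0.42) = 0.42
(p ⇒ q) ⇒ p = min(1, 1 − 0.42 + 0.67) = min(1, 1.25) = 1.00
((p ⇒ q) ⇒ p) ⇒ p = min(1, 1 − 1.00 + 0.67) = min(1, 0.67) = 0.67
(The value 0.67 < 1 shows this instance is not satisfied; not a Ł∞-tautology in general.)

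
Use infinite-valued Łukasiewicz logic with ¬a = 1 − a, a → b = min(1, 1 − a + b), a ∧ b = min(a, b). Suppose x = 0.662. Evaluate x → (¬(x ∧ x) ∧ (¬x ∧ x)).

x ∧ x = min(0.662, 0.662) = 0.662
¬(x ∧ x) = 1 − 0.662 = 0.338
¬x = 1 − 0.662 = 0.338
¬x ∧ x = min(0.338, 0.662) = 0.338
¬(x ∧ x) ∧ (¬x ∧ x) = min(0.338, 0.338) = 0.338
x → (¬(x ∧ x) ∧ (¬x ∧ x)) = min(1, 1 − 0.662 + 0.338) = min(1, 0.676) = 0.676

0.676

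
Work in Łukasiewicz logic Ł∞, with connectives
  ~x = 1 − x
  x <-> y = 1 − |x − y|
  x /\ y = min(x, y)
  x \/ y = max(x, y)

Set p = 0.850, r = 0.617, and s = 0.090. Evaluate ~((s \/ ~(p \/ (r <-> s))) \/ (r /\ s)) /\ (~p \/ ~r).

0.383

r <-> s = 1 − |0.617 − 0.090| = 1 − 0.527 = 0.473
p \/ (r <-> s) = max(0.850, 0.473) = 0.850
~(p \/ (r <-> s)) = 1 − 0.850 = 0.150
s \/ ~(p \/ (r <-> s)) = max(0.090, 0.150) = 0.150
r /\ s = min(0.617, 0.090) = 0.090
(s \/ ~(p \/ (r <-> s))) \/ (r /\ s) = max(0.150, 0.090) = 0.150
~((s \/ ~(p \/ (r <-> s))) \/ (r /\ s)) = 1 − 0.150 = 0.850
~p = 1 − 0.850 = 0.150
~r = 1 − 0.617 = 0.383
~p \/ ~r = max(0.150, 0.383) = 0.383
~((s \/ ~(p \/ (r <-> s))) \/ (r /\ s)) /\ (~p \/ ~r) = min(0.850, 0.383) = 0.383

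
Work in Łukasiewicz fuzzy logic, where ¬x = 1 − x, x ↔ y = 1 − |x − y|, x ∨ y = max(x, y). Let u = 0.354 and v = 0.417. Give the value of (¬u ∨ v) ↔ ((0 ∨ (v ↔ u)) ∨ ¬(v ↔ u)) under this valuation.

0.709

¬u = 1 − 0.354 = 0.646
¬u ∨ v = max(0.646, 0.417) = 0.646
v ↔ u = 1 − |0.417 − 0.354| = 1 − 0.063 = 0.937
0 ∨ (v ↔ u) = max(0.000, 0.937) = 0.937
¬(v ↔ u) = 1 − 0.937 = 0.063
(0 ∨ (v ↔ u)) ∨ ¬(v ↔ u) = max(0.937, 0.063) = 0.937
(¬u ∨ v) ↔ ((0 ∨ (v ↔ u)) ∨ ¬(v ↔ u)) = 1 − |0.646 − 0.937| = 1 − 0.291 = 0.709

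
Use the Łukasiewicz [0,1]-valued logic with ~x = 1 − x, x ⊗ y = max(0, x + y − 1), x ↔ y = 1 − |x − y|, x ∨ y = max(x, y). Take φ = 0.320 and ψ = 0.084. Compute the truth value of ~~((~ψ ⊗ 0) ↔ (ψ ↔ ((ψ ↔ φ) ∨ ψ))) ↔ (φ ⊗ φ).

~ψ = 1 − 0.084 = 0.916
~ψ ⊗ 0 = max(0, 0.916 + 0.000 − 1) = max(0, -0.084) = 0.000
ψ ↔ φ = 1 − |0.084 − 0.320| = 1 − 0.236 = 0.764
(ψ ↔ φ) ∨ ψ = max(0.764, 0.084) = 0.764
ψ ↔ ((ψ ↔ φ) ∨ ψ) = 1 − |0.084 − 0.764| = 1 − 0.680 = 0.320
(~ψ ⊗ 0) ↔ (ψ ↔ ((ψ ↔ φ) ∨ ψ)) = 1 − |0.000 − 0.320| = 1 − 0.320 = 0.680
~((~ψ ⊗ 0) ↔ (ψ ↔ ((ψ ↔ φ) ∨ ψ))) = 1 − 0.680 = 0.320
~~((~ψ ⊗ 0) ↔ (ψ ↔ ((ψ ↔ φ) ∨ ψ))) = 1 − 0.320 = 0.680
φ ⊗ φ = max(0, 0.320 + 0.320 − 1) = max(0, -0.360) = 0.000
~~((~ψ ⊗ 0) ↔ (ψ ↔ ((ψ ↔ φ) ∨ ψ))) ↔ (φ ⊗ φ) = 1 − |0.680 − 0.000| = 1 − 0.680 = 0.320

0.320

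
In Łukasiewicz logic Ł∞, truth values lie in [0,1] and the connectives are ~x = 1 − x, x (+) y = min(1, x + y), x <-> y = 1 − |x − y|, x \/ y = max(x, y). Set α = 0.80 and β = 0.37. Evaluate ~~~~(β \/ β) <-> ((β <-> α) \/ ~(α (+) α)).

β \/ β = max(0.37, 0.37) = 0.37
~(β \/ β) = 1 − 0.37 = 0.63
~~(β \/ β) = 1 − 0.63 = 0.37
~~~(β \/ β) = 1 − 0.37 = 0.63
~~~~(β \/ β) = 1 − 0.63 = 0.37
β <-> α = 1 − |0.37 − 0.80| = 1 − 0.43 = 0.57
α (+) α = min(1, 0.80 + 0.80) = min(1, 1.60) = 1.00
~(α (+) α) = 1 − 1.00 = 0.00
(β <-> α) \/ ~(α (+) α) = max(0.57, 0.00) = 0.57
~~~~(β \/ β) <-> ((β <-> α) \/ ~(α (+) α)) = 1 − |0.37 − 0.57| = 1 − 0.20 = 0.80

0.80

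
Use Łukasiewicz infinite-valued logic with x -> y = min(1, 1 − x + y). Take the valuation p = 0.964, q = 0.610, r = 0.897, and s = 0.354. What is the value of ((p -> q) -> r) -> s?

0.354

p -> q = min(1, 1 − 0.964 + 0.610) = min(1, 0.646) = 0.646
(p -> q) -> r = min(1, 1 − 0.646 + 0.897) = min(1, 1.251) = 1.000
((p -> q) -> r) -> s = min(1, 1 − 1.000 + 0.354) = min(1, 0.354) = 0.354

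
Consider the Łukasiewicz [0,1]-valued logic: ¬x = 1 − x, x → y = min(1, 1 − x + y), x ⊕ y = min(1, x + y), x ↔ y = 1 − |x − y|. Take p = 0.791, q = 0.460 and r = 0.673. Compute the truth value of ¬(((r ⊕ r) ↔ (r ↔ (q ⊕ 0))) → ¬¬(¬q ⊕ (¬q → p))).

0.000

r ⊕ r = min(1, 0.673 + 0.673) = min(1, 1.346) = 1.000
q ⊕ 0 = min(1, 0.460 + 0.000) = min(1, 0.460) = 0.460
r ↔ (q ⊕ 0) = 1 − |0.673 − 0.460| = 1 − 0.213 = 0.787
(r ⊕ r) ↔ (r ↔ (q ⊕ 0)) = 1 − |1.000 − 0.787| = 1 − 0.213 = 0.787
¬q = 1 − 0.460 = 0.540
¬q → p = min(1, 1 − 0.540 + 0.791) = min(1, 1.251) = 1.000
¬q ⊕ (¬q → p) = min(1, 0.540 + 1.000) = min(1, 1.540) = 1.000
¬(¬q ⊕ (¬q → p)) = 1 − 1.000 = 0.000
¬¬(¬q ⊕ (¬q → p)) = 1 − 0.000 = 1.000
((r ⊕ r) ↔ (r ↔ (q ⊕ 0))) → ¬¬(¬q ⊕ (¬q → p)) = min(1, 1 − 0.787 + 1.000) = min(1, 1.213) = 1.000
¬(((r ⊕ r) ↔ (r ↔ (q ⊕ 0))) → ¬¬(¬q ⊕ (¬q → p))) = 1 − 1.000 = 0.000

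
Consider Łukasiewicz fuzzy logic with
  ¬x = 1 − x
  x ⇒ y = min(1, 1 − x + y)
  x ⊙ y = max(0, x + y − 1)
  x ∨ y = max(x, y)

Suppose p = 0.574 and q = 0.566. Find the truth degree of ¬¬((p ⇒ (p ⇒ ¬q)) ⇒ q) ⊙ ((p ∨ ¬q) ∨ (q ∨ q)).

0.140

¬q = 1 − 0.566 = 0.434
p ⇒ ¬q = min(1, 1 − 0.574 + 0.434) = min(1, 0.860) = 0.860
p ⇒ (p ⇒ ¬q) = min(1, 1 − 0.574 + 0.860) = min(1, 1.286) = 1.000
(p ⇒ (p ⇒ ¬q)) ⇒ q = min(1, 1 − 1.000 + 0.566) = min(1, 0.566) = 0.566
¬((p ⇒ (p ⇒ ¬q)) ⇒ q) = 1 − 0.566 = 0.434
¬¬((p ⇒ (p ⇒ ¬q)) ⇒ q) = 1 − 0.434 = 0.566
p ∨ ¬q = max(0.574, 0.434) = 0.574
q ∨ q = max(0.566, 0.566) = 0.566
(p ∨ ¬q) ∨ (q ∨ q) = max(0.574, 0.566) = 0.574
¬¬((p ⇒ (p ⇒ ¬q)) ⇒ q) ⊙ ((p ∨ ¬q) ∨ (q ∨ q)) = max(0, 0.566 + 0.574 − 1) = max(0, 0.140) = 0.140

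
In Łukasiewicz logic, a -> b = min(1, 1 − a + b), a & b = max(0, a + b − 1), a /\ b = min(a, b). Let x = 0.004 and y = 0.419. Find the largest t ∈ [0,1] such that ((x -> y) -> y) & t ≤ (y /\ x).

x -> y = min(1, 1 − 0.004 + 0.419) = min(1, 1.415) = 1.000
(x -> y) -> y = min(1, 1 − 1.000 + 0.419) = min(1, 0.419) = 0.419
So the left factor is (x -> y) -> y = 0.419.
y /\ x = min(0.419, 0.004) = 0.004
So the right-hand bound is y /\ x = 0.004.
The residuum of the Łukasiewicz t-norm gives the supremum: min(1, 1 − 0.419 + 0.004).
1 − 0.419 + 0.004 = 0.585, so t = min(1, 0.585) = 0.585.
Check: 0.419 & 0.585 = max(0, 0.004) = 0.004 ≤ 0.004.

0.585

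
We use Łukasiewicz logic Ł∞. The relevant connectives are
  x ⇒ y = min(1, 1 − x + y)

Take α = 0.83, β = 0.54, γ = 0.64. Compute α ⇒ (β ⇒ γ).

1.00

β ⇒ γ = min(1, 1 − 0.54 + 0.64) = min(1, 1.10) = 1.00
α ⇒ (β ⇒ γ) = min(1, 1 − 0.83 + 1.00) = min(1, 1.17) = 1.00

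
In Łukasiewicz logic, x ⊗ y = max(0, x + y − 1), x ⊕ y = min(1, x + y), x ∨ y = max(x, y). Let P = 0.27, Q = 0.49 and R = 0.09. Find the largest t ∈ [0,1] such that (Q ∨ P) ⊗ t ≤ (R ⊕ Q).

Q ∨ P = max(0.49, 0.27) = 0.49
So the left factor is Q ∨ P = 0.49.
R ⊕ Q = min(1, 0.09 + 0.49) = min(1, 0.58) = 0.58
So the right-hand bound is R ⊕ Q = 0.58.
The residuum of the Łukasiewicz t-norm gives the supremum: min(1, 1 − 0.49 + 0.58).
1 − 0.49 + 0.58 = 1.09, so t = min(1, 1.09) = 1.00.
Check: 0.49 ⊗ 1.00 = max(0, 0.49) = 0.49 ≤ 0.58.

1.00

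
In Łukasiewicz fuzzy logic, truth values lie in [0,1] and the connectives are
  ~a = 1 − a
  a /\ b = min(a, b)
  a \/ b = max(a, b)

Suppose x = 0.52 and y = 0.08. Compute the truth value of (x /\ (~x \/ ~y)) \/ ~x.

0.52

~x = 1 − 0.52 = 0.48
~y = 1 − 0.08 = 0.92
~x \/ ~y = max(0.48, 0.92) = 0.92
x /\ (~x \/ ~y) = min(0.52, 0.92) = 0.52
(x /\ (~x \/ ~y)) \/ ~x = max(0.52, 0.48) = 0.52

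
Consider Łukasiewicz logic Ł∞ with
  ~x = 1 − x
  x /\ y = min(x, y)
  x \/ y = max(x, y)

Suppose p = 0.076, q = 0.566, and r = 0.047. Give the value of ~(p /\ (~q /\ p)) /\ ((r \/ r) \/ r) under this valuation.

~q = 1 − 0.566 = 0.434
~q /\ p = min(0.434, 0.076) = 0.076
p /\ (~q /\ p) = min(0.076, 0.076) = 0.076
~(p /\ (~q /\ p)) = 1 − 0.076 = 0.924
r \/ r = max(0.047, 0.047) = 0.047
(r \/ r) \/ r = max(0.047, 0.047) = 0.047
~(p /\ (~q /\ p)) /\ ((r \/ r) \/ r) = min(0.924, 0.047) = 0.047

0.047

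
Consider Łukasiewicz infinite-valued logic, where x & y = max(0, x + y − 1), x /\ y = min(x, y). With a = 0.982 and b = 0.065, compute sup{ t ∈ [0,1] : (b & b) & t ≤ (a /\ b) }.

b & b = max(0, 0.065 + 0.065 − 1) = max(0, -0.870) = 0.000
So the left factor is b & b = 0.000.
a /\ b = min(0.982, 0.065) = 0.065
So the right-hand bound is a /\ b = 0.065.
The residuum of the Łukasiewicz t-norm gives the supremum: min(1, 1 − 0.000 + 0.065).
1 − 0.000 + 0.065 = 1.065, so t = min(1, 1.065) = 1.000.
Check: 0.000 & 1.000 = max(0, 0.000) = 0.000 ≤ 0.065.

1.000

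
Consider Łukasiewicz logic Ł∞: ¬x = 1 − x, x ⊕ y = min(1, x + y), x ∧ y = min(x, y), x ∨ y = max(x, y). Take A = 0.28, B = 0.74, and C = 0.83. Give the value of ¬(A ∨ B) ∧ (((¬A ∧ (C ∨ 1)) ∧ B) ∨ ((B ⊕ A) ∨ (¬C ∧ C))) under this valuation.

0.26

A ∨ B = max(0.28, 0.74) = 0.74
¬(A ∨ B) = 1 − 0.74 = 0.26
¬A = 1 − 0.28 = 0.72
C ∨ 1 = max(0.83, 1.00) = 1.00
¬A ∧ (C ∨ 1) = min(0.72, 1.00) = 0.72
(¬A ∧ (C ∨ 1)) ∧ B = min(0.72, 0.74) = 0.72
B ⊕ A = min(1, 0.74 + 0.28) = min(1, 1.02) = 1.00
¬C = 1 − 0.83 = 0.17
¬C ∧ C = min(0.17, 0.83) = 0.17
(B ⊕ A) ∨ (¬C ∧ C) = max(1.00, 0.17) = 1.00
((¬A ∧ (C ∨ 1)) ∧ B) ∨ ((B ⊕ A) ∨ (¬C ∧ C)) = max(0.72, 1.00) = 1.00
¬(A ∨ B) ∧ (((¬A ∧ (C ∨ 1)) ∧ B) ∨ ((B ⊕ A) ∨ (¬C ∧ C))) = min(0.26, 1.00) = 0.26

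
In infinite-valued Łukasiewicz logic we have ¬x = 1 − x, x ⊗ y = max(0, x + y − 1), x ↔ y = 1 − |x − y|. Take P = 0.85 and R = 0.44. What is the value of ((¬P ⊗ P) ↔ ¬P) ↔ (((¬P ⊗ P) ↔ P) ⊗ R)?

¬P = 1 − 0.85 = 0.15
¬P ⊗ P = max(0, 0.15 + 0.85 − 1) = max(0, 0.00) = 0.00
(¬P ⊗ P) ↔ ¬P = 1 − |0.00 − 0.15| = 1 − 0.15 = 0.85
(¬P ⊗ P) ↔ P = 1 − |0.00 − 0.85| = 1 − 0.85 = 0.15
((¬P ⊗ P) ↔ P) ⊗ R = max(0, 0.15 + 0.44 − 1) = max(0, -0.41) = 0.00
((¬P ⊗ P) ↔ ¬P) ↔ (((¬P ⊗ P) ↔ P) ⊗ R) = 1 − |0.85 − 0.00| = 1 − 0.85 = 0.15

0.15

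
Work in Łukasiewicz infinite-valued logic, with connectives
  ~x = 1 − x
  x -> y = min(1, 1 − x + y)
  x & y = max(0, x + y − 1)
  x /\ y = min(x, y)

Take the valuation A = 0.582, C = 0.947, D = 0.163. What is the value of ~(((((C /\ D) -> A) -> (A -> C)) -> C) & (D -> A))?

C /\ D = min(0.947, 0.163) = 0.163
(C /\ D) -> A = min(1, 1 − 0.163 + 0.582) = min(1, 1.419) = 1.000
A -> C = min(1, 1 − 0.582 + 0.947) = min(1, 1.365) = 1.000
((C /\ D) -> A) -> (A -> C) = min(1, 1 − 1.000 + 1.000) = min(1, 1.000) = 1.000
(((C /\ D) -> A) -> (A -> C)) -> C = min(1, 1 − 1.000 + 0.947) = min(1, 0.947) = 0.947
D -> A = min(1, 1 − 0.163 + 0.582) = min(1, 1.419) = 1.000
((((C /\ D) -> A) -> (A -> C)) -> C) & (D -> A) = max(0, 0.947 + 1.000 − 1) = max(0, 0.947) = 0.947
~(((((C /\ D) -> A) -> (A -> C)) -> C) & (D -> A)) = 1 − 0.947 = 0.053

0.053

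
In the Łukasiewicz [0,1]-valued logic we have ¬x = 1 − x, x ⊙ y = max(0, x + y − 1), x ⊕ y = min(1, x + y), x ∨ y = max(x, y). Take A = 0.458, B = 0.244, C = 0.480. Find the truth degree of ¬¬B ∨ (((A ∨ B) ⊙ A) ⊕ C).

0.480

¬B = 1 − 0.244 = 0.756
¬¬B = 1 − 0.756 = 0.244
A ∨ B = max(0.458, 0.244) = 0.458
(A ∨ B) ⊙ A = max(0, 0.458 + 0.458 − 1) = max(0, -0.084) = 0.000
((A ∨ B) ⊙ A) ⊕ C = min(1, 0.000 + 0.480) = min(1, 0.480) = 0.480
¬¬B ∨ (((A ∨ B) ⊙ A) ⊕ C) = max(0.244, 0.480) = 0.480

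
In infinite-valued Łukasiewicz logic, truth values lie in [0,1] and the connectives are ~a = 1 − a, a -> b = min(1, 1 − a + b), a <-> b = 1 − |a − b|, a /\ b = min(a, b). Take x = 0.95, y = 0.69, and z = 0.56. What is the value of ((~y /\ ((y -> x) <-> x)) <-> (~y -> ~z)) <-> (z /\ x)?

0.75

~y = 1 − 0.69 = 0.31
y -> x = min(1, 1 − 0.69 + 0.95) = min(1, 1.26) = 1.00
(y -> x) <-> x = 1 − |1.00 − 0.95| = 1 − 0.05 = 0.95
~y /\ ((y -> x) <-> x) = min(0.31, 0.95) = 0.31
~z = 1 − 0.56 = 0.44
~y -> ~z = min(1, 1 − 0.31 + 0.44) = min(1, 1.13) = 1.00
(~y /\ ((y -> x) <-> x)) <-> (~y -> ~z) = 1 − |0.31 − 1.00| = 1 − 0.69 = 0.31
z /\ x = min(0.56, 0.95) = 0.56
((~y /\ ((y -> x) <-> x)) <-> (~y -> ~z)) <-> (z /\ x) = 1 − |0.31 − 0.56| = 1 − 0.25 = 0.75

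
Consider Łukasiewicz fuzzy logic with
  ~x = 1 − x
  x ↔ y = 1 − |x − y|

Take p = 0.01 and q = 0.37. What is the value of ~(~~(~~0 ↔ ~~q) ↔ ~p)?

0.36

~0 = 1 − 0.00 = 1.00
~~0 = 1 − 1.00 = 0.00
~q = 1 − 0.37 = 0.63
~~q = 1 − 0.63 = 0.37
~~0 ↔ ~~q = 1 − |0.00 − 0.37| = 1 − 0.37 = 0.63
~(~~0 ↔ ~~q) = 1 − 0.63 = 0.37
~~(~~0 ↔ ~~q) = 1 − 0.37 = 0.63
~p = 1 − 0.01 = 0.99
~~(~~0 ↔ ~~q) ↔ ~p = 1 − |0.63 − 0.99| = 1 − 0.36 = 0.64
~(~~(~~0 ↔ ~~q) ↔ ~p) = 1 − 0.64 = 0.36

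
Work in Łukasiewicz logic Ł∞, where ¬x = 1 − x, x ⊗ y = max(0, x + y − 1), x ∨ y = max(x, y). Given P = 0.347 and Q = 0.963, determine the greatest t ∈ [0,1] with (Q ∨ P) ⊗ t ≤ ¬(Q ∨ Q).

0.074

Q ∨ P = max(0.963, 0.347) = 0.963
So the left factor is Q ∨ P = 0.963.
Q ∨ Q = max(0.963, 0.963) = 0.963
¬(Q ∨ Q) = 1 − 0.963 = 0.037
So the right-hand bound is ¬(Q ∨ Q) = 0.037.
The residuum of the Łukasiewicz t-norm gives the supremum: min(1, 1 − 0.963 + 0.037).
1 − 0.963 + 0.037 = 0.074, so t = min(1, 0.074) = 0.074.
Check: 0.963 ⊗ 0.074 = max(0, 0.037) = 0.037 ≤ 0.037.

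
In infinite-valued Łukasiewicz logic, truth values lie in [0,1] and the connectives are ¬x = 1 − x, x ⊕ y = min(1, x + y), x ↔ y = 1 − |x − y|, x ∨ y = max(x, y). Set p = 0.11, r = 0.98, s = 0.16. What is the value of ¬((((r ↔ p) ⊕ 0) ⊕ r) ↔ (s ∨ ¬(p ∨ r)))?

0.84

r ↔ p = 1 − |0.98 − 0.11| = 1 − 0.87 = 0.13
(r ↔ p) ⊕ 0 = min(1, 0.13 + 0.00) = min(1, 0.13) = 0.13
((r ↔ p) ⊕ 0) ⊕ r = min(1, 0.13 + 0.98) = min(1, 1.11) = 1.00
p ∨ r = max(0.11, 0.98) = 0.98
¬(p ∨ r) = 1 − 0.98 = 0.02
s ∨ ¬(p ∨ r) = max(0.16, 0.02) = 0.16
(((r ↔ p) ⊕ 0) ⊕ r) ↔ (s ∨ ¬(p ∨ r)) = 1 − |1.00 − 0.16| = 1 − 0.84 = 0.16
¬((((r ↔ p) ⊕ 0) ⊕ r) ↔ (s ∨ ¬(p ∨ r))) = 1 − 0.16 = 0.84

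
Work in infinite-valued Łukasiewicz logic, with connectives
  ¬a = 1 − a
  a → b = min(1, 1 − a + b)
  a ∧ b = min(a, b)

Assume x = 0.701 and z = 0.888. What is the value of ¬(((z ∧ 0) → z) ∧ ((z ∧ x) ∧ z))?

z ∧ 0 = min(0.888, 0.000) = 0.000
(z ∧ 0) → z = min(1, 1 − 0.000 + 0.888) = min(1, 1.888) = 1.000
z ∧ x = min(0.888, 0.701) = 0.701
(z ∧ x) ∧ z = min(0.701, 0.888) = 0.701
((z ∧ 0) → z) ∧ ((z ∧ x) ∧ z) = min(1.000, 0.701) = 0.701
¬(((z ∧ 0) → z) ∧ ((z ∧ x) ∧ z)) = 1 − 0.701 = 0.299

0.299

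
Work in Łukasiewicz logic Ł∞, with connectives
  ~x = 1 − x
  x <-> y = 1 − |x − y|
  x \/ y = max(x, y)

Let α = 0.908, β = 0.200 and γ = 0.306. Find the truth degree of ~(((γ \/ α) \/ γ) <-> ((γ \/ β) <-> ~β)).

0.402

γ \/ α = max(0.306, 0.908) = 0.908
(γ \/ α) \/ γ = max(0.908, 0.306) = 0.908
γ \/ β = max(0.306, 0.200) = 0.306
~β = 1 − 0.200 = 0.800
(γ \/ β) <-> ~β = 1 − |0.306 − 0.800| = 1 − 0.494 = 0.506
((γ \/ α) \/ γ) <-> ((γ \/ β) <-> ~β) = 1 − |0.908 − 0.506| = 1 − 0.402 = 0.598
~(((γ \/ α) \/ γ) <-> ((γ \/ β) <-> ~β)) = 1 − 0.598 = 0.402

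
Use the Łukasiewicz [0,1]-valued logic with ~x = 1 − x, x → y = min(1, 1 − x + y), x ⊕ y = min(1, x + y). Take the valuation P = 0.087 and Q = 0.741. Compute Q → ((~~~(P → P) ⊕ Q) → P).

P → P = min(1, 1 − 0.087 + 0.087) = min(1, 1.000) = 1.000
~(P → P) = 1 − 1.000 = 0.000
~~(P → P) = 1 − 0.000 = 1.000
~~~(P → P) = 1 − 1.000 = 0.000
~~~(P → P) ⊕ Q = min(1, 0.000 + 0.741) = min(1, 0.741) = 0.741
(~~~(P → P) ⊕ Q) → P = min(1, 1 − 0.741 + 0.087) = min(1, 0.346) = 0.346
Q → ((~~~(P → P) ⊕ Q) → P) = min(1, 1 − 0.741 + 0.346) = min(1, 0.605) = 0.605

0.605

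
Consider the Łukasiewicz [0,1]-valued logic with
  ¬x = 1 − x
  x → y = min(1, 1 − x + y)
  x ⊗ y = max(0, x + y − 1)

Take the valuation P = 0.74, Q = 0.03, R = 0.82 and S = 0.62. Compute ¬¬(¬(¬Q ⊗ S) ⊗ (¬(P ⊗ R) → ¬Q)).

¬Q = 1 − 0.03 = 0.97
¬Q ⊗ S = max(0, 0.97 + 0.62 − 1) = max(0, 0.59) = 0.59
¬(¬Q ⊗ S) = 1 − 0.59 = 0.41
P ⊗ R = max(0, 0.74 + 0.82 − 1) = max(0, 0.56) = 0.56
¬(P ⊗ R) = 1 − 0.56 = 0.44
¬(P ⊗ R) → ¬Q = min(1, 1 − 0.44 + 0.97) = min(1, 1.53) = 1.00
¬(¬Q ⊗ S) ⊗ (¬(P ⊗ R) → ¬Q) = max(0, 0.41 + 1.00 − 1) = max(0, 0.41) = 0.41
¬(¬(¬Q ⊗ S) ⊗ (¬(P ⊗ R) → ¬Q)) = 1 − 0.41 = 0.59
¬¬(¬(¬Q ⊗ S) ⊗ (¬(P ⊗ R) → ¬Q)) = 1 − 0.59 = 0.41

0.41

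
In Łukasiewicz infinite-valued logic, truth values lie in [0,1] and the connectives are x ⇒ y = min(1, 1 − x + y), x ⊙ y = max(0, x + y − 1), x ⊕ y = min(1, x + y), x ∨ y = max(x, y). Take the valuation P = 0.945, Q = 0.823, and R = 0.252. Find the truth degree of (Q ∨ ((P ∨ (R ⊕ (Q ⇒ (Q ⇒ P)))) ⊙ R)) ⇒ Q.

Q ⇒ P = min(1, 1 − 0.823 + 0.945) = min(1, 1.122) = 1.000
Q ⇒ (Q ⇒ P) = min(1, 1 − 0.823 + 1.000) = min(1, 1.177) = 1.000
R ⊕ (Q ⇒ (Q ⇒ P)) = min(1, 0.252 + 1.000) = min(1, 1.252) = 1.000
P ∨ (R ⊕ (Q ⇒ (Q ⇒ P))) = max(0.945, 1.000) = 1.000
(P ∨ (R ⊕ (Q ⇒ (Q ⇒ P)))) ⊙ R = max(0, 1.000 + 0.252 − 1) = max(0, 0.252) = 0.252
Q ∨ ((P ∨ (R ⊕ (Q ⇒ (Q ⇒ P)))) ⊙ R) = max(0.823, 0.252) = 0.823
(Q ∨ ((P ∨ (R ⊕ (Q ⇒ (Q ⇒ P)))) ⊙ R)) ⇒ Q = min(1, 1 − 0.823 + 0.823) = min(1, 1.000) = 1.000

1.000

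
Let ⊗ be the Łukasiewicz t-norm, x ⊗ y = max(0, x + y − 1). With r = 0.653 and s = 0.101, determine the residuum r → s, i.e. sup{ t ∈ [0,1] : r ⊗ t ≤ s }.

0.448

The residuum of the Łukasiewicz t-norm gives the supremum: min(1, 1 − 0.653 + 0.101).
1 − 0.653 + 0.101 = 0.448, so t = min(1, 0.448) = 0.448.
Check: 0.653 ⊗ 0.448 = max(0, 0.101) = 0.101 ≤ 0.101.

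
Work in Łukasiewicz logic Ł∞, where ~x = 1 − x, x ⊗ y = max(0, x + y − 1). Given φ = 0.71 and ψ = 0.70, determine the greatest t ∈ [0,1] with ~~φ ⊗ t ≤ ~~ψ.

~φ = 1 − 0.71 = 0.29
~~φ = 1 − 0.29 = 0.71
So the left factor is ~~φ = 0.71.
~ψ = 1 − 0.70 = 0.30
~~ψ = 1 − 0.30 = 0.70
So the right-hand bound is ~~ψ = 0.70.
The residuum of the Łukasiewicz t-norm gives the supremum: min(1, 1 − 0.71 + 0.70).
1 − 0.71 + 0.70 = 0.99, so t = min(1, 0.99) = 0.99.
Check: 0.71 ⊗ 0.99 = max(0, 0.70) = 0.70 ≤ 0.70.

0.99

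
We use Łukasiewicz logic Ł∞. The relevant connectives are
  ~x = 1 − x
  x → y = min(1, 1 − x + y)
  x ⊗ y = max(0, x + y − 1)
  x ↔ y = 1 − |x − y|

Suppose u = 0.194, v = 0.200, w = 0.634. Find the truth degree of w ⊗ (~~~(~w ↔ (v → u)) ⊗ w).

~w = 1 − 0.634 = 0.366
v → u = min(1, 1 − 0.200 + 0.194) = min(1, 0.994) = 0.994
~w ↔ (v → u) = 1 − |0.366 − 0.994| = 1 − 0.628 = 0.372
~(~w ↔ (v → u)) = 1 − 0.372 = 0.628
~~(~w ↔ (v → u)) = 1 − 0.628 = 0.372
~~~(~w ↔ (v → u)) = 1 − 0.372 = 0.628
~~~(~w ↔ (v → u)) ⊗ w = max(0, 0.628 + 0.634 − 1) = max(0, 0.262) = 0.262
w ⊗ (~~~(~w ↔ (v → u)) ⊗ w) = max(0, 0.634 + 0.262 − 1) = max(0, -0.104) = 0.000

0.000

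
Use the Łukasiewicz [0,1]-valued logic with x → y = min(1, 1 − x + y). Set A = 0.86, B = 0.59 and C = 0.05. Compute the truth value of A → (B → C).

B → C = min(1, 1 − 0.59 + 0.05) = min(1, 0.46) = 0.46
A → (B → C) = min(1, 1 − 0.86 + 0.46) = min(1, 0.60) = 0.60

0.60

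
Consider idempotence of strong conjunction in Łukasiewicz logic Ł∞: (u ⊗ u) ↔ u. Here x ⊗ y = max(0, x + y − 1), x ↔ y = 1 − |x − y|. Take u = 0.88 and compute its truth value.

u ⊗ u = max(0, 0.88 + 0.88 − 1) = max(0, 0.76) = 0.76
(u ⊗ u) ↔ u = 1 − |0.76 − 0.88| = 1 − 0.12 = 0.88
(The value 0.88 < 1 shows this instance is not satisfied; fails in Ł∞ since a ⊗ a = max(0, 2a−1) ≠ a in general.)

0.88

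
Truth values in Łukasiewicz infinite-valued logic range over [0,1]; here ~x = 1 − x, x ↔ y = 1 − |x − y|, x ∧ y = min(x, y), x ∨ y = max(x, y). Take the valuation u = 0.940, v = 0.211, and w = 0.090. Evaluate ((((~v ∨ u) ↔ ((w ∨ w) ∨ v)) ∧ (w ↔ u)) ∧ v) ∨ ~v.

~v = 1 − 0.211 = 0.789
~v ∨ u = max(0.789, 0.940) = 0.940
w ∨ w = max(0.090, 0.090) = 0.090
(w ∨ w) ∨ v = max(0.090, 0.211) = 0.211
(~v ∨ u) ↔ ((w ∨ w) ∨ v) = 1 − |0.940 − 0.211| = 1 − 0.729 = 0.271
w ↔ u = 1 − |0.090 − 0.940| = 1 − 0.850 = 0.150
((~v ∨ u) ↔ ((w ∨ w) ∨ v)) ∧ (w ↔ u) = min(0.271, 0.150) = 0.150
(((~v ∨ u) ↔ ((w ∨ w) ∨ v)) ∧ (w ↔ u)) ∧ v = min(0.150, 0.211) = 0.150
((((~v ∨ u) ↔ ((w ∨ w) ∨ v)) ∧ (w ↔ u)) ∧ v) ∨ ~v = max(0.150, 0.789) = 0.789

0.789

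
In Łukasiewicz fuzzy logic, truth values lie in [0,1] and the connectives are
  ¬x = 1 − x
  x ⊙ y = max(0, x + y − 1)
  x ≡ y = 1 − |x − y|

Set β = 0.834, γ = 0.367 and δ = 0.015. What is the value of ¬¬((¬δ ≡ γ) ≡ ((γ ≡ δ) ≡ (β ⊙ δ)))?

¬δ = 1 − 0.015 = 0.985
¬δ ≡ γ = 1 − |0.985 − 0.367| = 1 − 0.618 = 0.382
γ ≡ δ = 1 − |0.367 − 0.015| = 1 − 0.352 = 0.648
β ⊙ δ = max(0, 0.834 + 0.015 − 1) = max(0, -0.151) = 0.000
(γ ≡ δ) ≡ (β ⊙ δ) = 1 − |0.648 − 0.000| = 1 − 0.648 = 0.352
(¬δ ≡ γ) ≡ ((γ ≡ δ) ≡ (β ⊙ δ)) = 1 − |0.382 − 0.352| = 1 − 0.030 = 0.970
¬((¬δ ≡ γ) ≡ ((γ ≡ δ) ≡ (β ⊙ δ))) = 1 − 0.970 = 0.030
¬¬((¬δ ≡ γ) ≡ ((γ ≡ δ) ≡ (β ⊙ δ))) = 1 − 0.030 = 0.970

0.970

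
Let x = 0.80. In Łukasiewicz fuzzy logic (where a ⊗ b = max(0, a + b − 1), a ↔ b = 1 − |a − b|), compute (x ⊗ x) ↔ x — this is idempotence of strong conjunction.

x ⊗ x = max(0, 0.80 + 0.80 − 1) = max(0, 0.60) = 0.60
(x ⊗ x) ↔ x = 1 − |0.60 − 0.80| = 1 − 0.20 = 0.80
(The value 0.80 < 1 shows this instance is not satisfied; fails in Ł∞ since a ⊗ a = max(0, 2a−1) ≠ a in general.)

0.80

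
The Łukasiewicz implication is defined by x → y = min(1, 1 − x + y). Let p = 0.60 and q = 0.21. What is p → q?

0.61

p → q = min(1, 1 − 0.60 + 0.21) = min(1, 0.61) = 0.61
For comparison, the Gödel implication (1 if x ≤ y else y) would give 0.21.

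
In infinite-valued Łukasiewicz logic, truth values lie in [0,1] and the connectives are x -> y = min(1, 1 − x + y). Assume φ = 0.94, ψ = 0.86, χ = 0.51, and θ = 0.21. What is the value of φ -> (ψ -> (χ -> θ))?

χ -> θ = min(1, 1 − 0.51 + 0.21) = min(1, 0.70) = 0.70
ψ -> (χ -> θ) = min(1, 1 − 0.86 + 0.70) = min(1, 0.84) = 0.84
φ -> (ψ -> (χ -> θ)) = min(1, 1 − 0.94 + 0.84) = min(1, 0.90) = 0.90

0.90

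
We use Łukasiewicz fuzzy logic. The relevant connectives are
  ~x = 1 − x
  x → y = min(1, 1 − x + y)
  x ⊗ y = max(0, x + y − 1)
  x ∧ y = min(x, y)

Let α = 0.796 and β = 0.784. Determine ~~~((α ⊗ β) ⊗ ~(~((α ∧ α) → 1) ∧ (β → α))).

0.420

α ⊗ β = max(0, 0.796 + 0.784 − 1) = max(0, 0.580) = 0.580
α ∧ α = min(0.796, 0.796) = 0.796
(α ∧ α) → 1 = min(1, 1 − 0.796 + 1.000) = min(1, 1.204) = 1.000
~((α ∧ α) → 1) = 1 − 1.000 = 0.000
β → α = min(1, 1 − 0.784 + 0.796) = min(1, 1.012) = 1.000
~((α ∧ α) → 1) ∧ (β → α) = min(0.000, 1.000) = 0.000
~(~((α ∧ α) → 1) ∧ (β → α)) = 1 − 0.000 = 1.000
(α ⊗ β) ⊗ ~(~((α ∧ α) → 1) ∧ (β → α)) = max(0, 0.580 + 1.000 − 1) = max(0, 0.580) = 0.580
~((α ⊗ β) ⊗ ~(~((α ∧ α) → 1) ∧ (β → α))) = 1 − 0.580 = 0.420
~~((α ⊗ β) ⊗ ~(~((α ∧ α) → 1) ∧ (β → α))) = 1 − 0.420 = 0.580
~~~((α ⊗ β) ⊗ ~(~((α ∧ α) → 1) ∧ (β → α))) = 1 − 0.580 = 0.420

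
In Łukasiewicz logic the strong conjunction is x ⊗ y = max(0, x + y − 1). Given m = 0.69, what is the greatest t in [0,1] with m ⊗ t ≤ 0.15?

0.46

The residuum of the Łukasiewicz t-norm gives the supremum: min(1, 1 − 0.69 + 0.15).
1 − 0.69 + 0.15 = 0.46, so t = min(1, 0.46) = 0.46.
Check: 0.69 ⊗ 0.46 = max(0, 0.15) = 0.15 ≤ 0.15.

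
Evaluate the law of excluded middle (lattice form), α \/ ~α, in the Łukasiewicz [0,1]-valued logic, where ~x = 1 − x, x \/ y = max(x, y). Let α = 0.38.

0.62

~α = 1 − 0.38 = 0.62
α \/ ~α = max(0.38, 0.62) = 0.62
(The value 0.62 < 1 shows this instance is not satisfied; not a Ł∞-tautology — its value is max(a, 1−a).)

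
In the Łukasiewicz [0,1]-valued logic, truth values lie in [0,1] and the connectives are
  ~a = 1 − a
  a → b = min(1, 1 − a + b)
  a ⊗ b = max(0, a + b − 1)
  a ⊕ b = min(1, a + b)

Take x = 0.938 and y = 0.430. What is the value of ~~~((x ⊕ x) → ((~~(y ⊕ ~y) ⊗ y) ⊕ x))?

0.000

x ⊕ x = min(1, 0.938 + 0.938) = min(1, 1.876) = 1.000
~y = 1 − 0.430 = 0.570
y ⊕ ~y = min(1, 0.430 + 0.570) = min(1, 1.000) = 1.000
~(y ⊕ ~y) = 1 − 1.000 = 0.000
~~(y ⊕ ~y) = 1 − 0.000 = 1.000
~~(y ⊕ ~y) ⊗ y = max(0, 1.000 + 0.430 − 1) = max(0, 0.430) = 0.430
(~~(y ⊕ ~y) ⊗ y) ⊕ x = min(1, 0.430 + 0.938) = min(1, 1.368) = 1.000
(x ⊕ x) → ((~~(y ⊕ ~y) ⊗ y) ⊕ x) = min(1, 1 − 1.000 + 1.000) = min(1, 1.000) = 1.000
~((x ⊕ x) → ((~~(y ⊕ ~y) ⊗ y) ⊕ x)) = 1 − 1.000 = 0.000
~~((x ⊕ x) → ((~~(y ⊕ ~y) ⊗ y) ⊕ x)) = 1 − 0.000 = 1.000
~~~((x ⊕ x) → ((~~(y ⊕ ~y) ⊗ y) ⊕ x)) = 1 − 1.000 = 0.000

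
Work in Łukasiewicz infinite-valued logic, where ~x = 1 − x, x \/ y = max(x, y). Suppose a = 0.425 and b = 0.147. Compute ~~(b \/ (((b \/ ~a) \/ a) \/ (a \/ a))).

0.575

~a = 1 − 0.425 = 0.575
b \/ ~a = max(0.147, 0.575) = 0.575
(b \/ ~a) \/ a = max(0.575, 0.425) = 0.575
a \/ a = max(0.425, 0.425) = 0.425
((b \/ ~a) \/ a) \/ (a \/ a) = max(0.575, 0.425) = 0.575
b \/ (((b \/ ~a) \/ a) \/ (a \/ a)) = max(0.147, 0.575) = 0.575
~(b \/ (((b \/ ~a) \/ a) \/ (a \/ a))) = 1 − 0.575 = 0.425
~~(b \/ (((b \/ ~a) \/ a) \/ (a \/ a))) = 1 − 0.425 = 0.575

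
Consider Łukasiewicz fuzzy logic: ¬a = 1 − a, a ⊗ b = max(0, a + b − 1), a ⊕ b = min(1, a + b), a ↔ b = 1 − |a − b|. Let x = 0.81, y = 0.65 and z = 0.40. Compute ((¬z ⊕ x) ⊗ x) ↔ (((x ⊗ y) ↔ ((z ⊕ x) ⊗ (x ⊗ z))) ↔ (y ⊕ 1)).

0.94

¬z = 1 − 0.40 = 0.60
¬z ⊕ x = min(1, 0.60 + 0.81) = min(1, 1.41) = 1.00
(¬z ⊕ x) ⊗ x = max(0, 1.00 + 0.81 − 1) = max(0, 0.81) = 0.81
x ⊗ y = max(0, 0.81 + 0.65 − 1) = max(0, 0.46) = 0.46
z ⊕ x = min(1, 0.40 + 0.81) = min(1, 1.21) = 1.00
x ⊗ z = max(0, 0.81 + 0.40 − 1) = max(0, 0.21) = 0.21
(z ⊕ x) ⊗ (x ⊗ z) = max(0, 1.00 + 0.21 − 1) = max(0, 0.21) = 0.21
(x ⊗ y) ↔ ((z ⊕ x) ⊗ (x ⊗ z)) = 1 − |0.46 − 0.21| = 1 − 0.25 = 0.75
y ⊕ 1 = min(1, 0.65 + 1.00) = min(1, 1.65) = 1.00
((x ⊗ y) ↔ ((z ⊕ x) ⊗ (x ⊗ z))) ↔ (y ⊕ 1) = 1 − |0.75 − 1.00| = 1 − 0.25 = 0.75
((¬z ⊕ x) ⊗ x) ↔ (((x ⊗ y) ↔ ((z ⊕ x) ⊗ (x ⊗ z))) ↔ (y ⊕ 1)) = 1 − |0.81 − 0.75| = 1 − 0.06 = 0.94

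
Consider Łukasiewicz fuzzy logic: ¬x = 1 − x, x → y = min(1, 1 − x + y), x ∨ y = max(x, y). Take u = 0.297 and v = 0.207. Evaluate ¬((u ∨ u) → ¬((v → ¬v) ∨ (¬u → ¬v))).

0.297

u ∨ u = max(0.297, 0.297) = 0.297
¬v = 1 − 0.207 = 0.793
v → ¬v = min(1, 1 − 0.207 + 0.793) = min(1, 1.586) = 1.000
¬u = 1 − 0.297 = 0.703
¬u → ¬v = min(1, 1 − 0.703 + 0.793) = min(1, 1.090) = 1.000
(v → ¬v) ∨ (¬u → ¬v) = max(1.000, 1.000) = 1.000
¬((v → ¬v) ∨ (¬u → ¬v)) = 1 − 1.000 = 0.000
(u ∨ u) → ¬((v → ¬v) ∨ (¬u → ¬v)) = min(1, 1 − 0.297 + 0.000) = min(1, 0.703) = 0.703
¬((u ∨ u) → ¬((v → ¬v) ∨ (¬u → ¬v))) = 1 − 0.703 = 0.297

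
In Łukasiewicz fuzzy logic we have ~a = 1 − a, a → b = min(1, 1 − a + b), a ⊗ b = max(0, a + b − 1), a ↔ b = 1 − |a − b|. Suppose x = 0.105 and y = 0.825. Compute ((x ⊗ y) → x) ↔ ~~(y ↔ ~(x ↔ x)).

x ⊗ y = max(0, 0.105 + 0.825 − 1) = max(0, -0.070) = 0.000
(x ⊗ y) → x = min(1, 1 − 0.000 + 0.105) = min(1, 1.105) = 1.000
x ↔ x = 1 − |0.105 − 0.105| = 1 − 0.000 = 1.000
~(x ↔ x) = 1 − 1.000 = 0.000
y ↔ ~(x ↔ x) = 1 − |0.825 − 0.000| = 1 − 0.825 = 0.175
~(y ↔ ~(x ↔ x)) = 1 − 0.175 = 0.825
~~(y ↔ ~(x ↔ x)) = 1 − 0.825 = 0.175
((x ⊗ y) → x) ↔ ~~(y ↔ ~(x ↔ x)) = 1 − |1.000 − 0.175| = 1 − 0.825 = 0.175

0.175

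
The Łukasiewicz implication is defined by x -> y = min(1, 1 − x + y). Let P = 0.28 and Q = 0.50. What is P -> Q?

1.00

P -> Q = min(1, 1 − 0.28 + 0.50) = min(1, 1.22) = 1.00
For comparison, the Gödel implication (1 if x ≤ y else y) would give 1.00.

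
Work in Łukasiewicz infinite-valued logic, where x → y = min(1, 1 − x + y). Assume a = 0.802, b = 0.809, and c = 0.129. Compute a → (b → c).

0.518

b → c = min(1, 1 − 0.809 + 0.129) = min(1, 0.320) = 0.320
a → (b → c) = min(1, 1 − 0.802 + 0.320) = min(1, 0.518) = 0.518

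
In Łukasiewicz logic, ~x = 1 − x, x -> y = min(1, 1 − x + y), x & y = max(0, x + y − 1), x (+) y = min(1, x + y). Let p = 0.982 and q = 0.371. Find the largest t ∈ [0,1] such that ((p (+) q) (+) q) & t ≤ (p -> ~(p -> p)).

p (+) q = min(1, 0.982 + 0.371) = min(1, 1.353) = 1.000
(p (+) q) (+) q = min(1, 1.000 + 0.371) = min(1, 1.371) = 1.000
So the left factor is (p (+) q) (+) q = 1.000.
p -> p = min(1, 1 − 0.982 + 0.982) = min(1, 1.000) = 1.000
~(p -> p) = 1 − 1.000 = 0.000
p -> ~(p -> p) = min(1, 1 − 0.982 + 0.000) = min(1, 0.018) = 0.018
So the right-hand bound is p -> ~(p -> p) = 0.018.
The residuum of the Łukasiewicz t-norm gives the supremum: min(1, 1 − 1.000 + 0.018).
1 − 1.000 + 0.018 = 0.018, so t = min(1, 0.018) = 0.018.
Check: 1.000 & 0.018 = max(0, 0.018) = 0.018 ≤ 0.018.

0.018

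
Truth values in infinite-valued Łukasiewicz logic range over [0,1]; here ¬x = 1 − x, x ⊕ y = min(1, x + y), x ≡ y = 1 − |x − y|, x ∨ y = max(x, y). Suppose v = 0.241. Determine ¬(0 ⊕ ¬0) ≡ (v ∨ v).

¬0 = 1 − 0.000 = 1.000
0 ⊕ ¬0 = min(1, 0.000 + 1.000) = min(1, 1.000) = 1.000
¬(0 ⊕ ¬0) = 1 − 1.000 = 0.000
v ∨ v = max(0.241, 0.241) = 0.241
¬(0 ⊕ ¬0) ≡ (v ∨ v) = 1 − |0.000 − 0.241| = 1 − 0.241 = 0.759

0.759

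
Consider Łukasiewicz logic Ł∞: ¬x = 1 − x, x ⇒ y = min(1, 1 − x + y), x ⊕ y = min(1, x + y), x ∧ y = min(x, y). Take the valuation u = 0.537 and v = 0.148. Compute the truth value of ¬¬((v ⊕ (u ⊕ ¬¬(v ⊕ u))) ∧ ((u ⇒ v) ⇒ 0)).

0.389

v ⊕ u = min(1, 0.148 + 0.537) = min(1, 0.685) = 0.685
¬(v ⊕ u) = 1 − 0.685 = 0.315
¬¬(v ⊕ u) = 1 − 0.315 = 0.685
u ⊕ ¬¬(v ⊕ u) = min(1, 0.537 + 0.685) = min(1, 1.222) = 1.000
v ⊕ (u ⊕ ¬¬(v ⊕ u)) = min(1, 0.148 + 1.000) = min(1, 1.148) = 1.000
u ⇒ v = min(1, 1 − 0.537 + 0.148) = min(1, 0.611) = 0.611
(u ⇒ v) ⇒ 0 = min(1, 1 − 0.611 + 0.000) = min(1, 0.389) = 0.389
(v ⊕ (u ⊕ ¬¬(v ⊕ u))) ∧ ((u ⇒ v) ⇒ 0) = min(1.000, 0.389) = 0.389
¬((v ⊕ (u ⊕ ¬¬(v ⊕ u))) ∧ ((u ⇒ v) ⇒ 0)) = 1 − 0.389 = 0.611
¬¬((v ⊕ (u ⊕ ¬¬(v ⊕ u))) ∧ ((u ⇒ v) ⇒ 0)) = 1 − 0.611 = 0.389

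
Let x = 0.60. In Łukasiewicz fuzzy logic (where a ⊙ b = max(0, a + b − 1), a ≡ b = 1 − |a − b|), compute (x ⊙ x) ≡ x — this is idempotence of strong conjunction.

x ⊙ x = max(0, 0.60 + 0.60 − 1) = max(0, 0.20) = 0.20
(x ⊙ x) ≡ x = 1 − |0.20 − 0.60| = 1 − 0.40 = 0.60
(The value 0.60 < 1 shows this instance is not satisfied; fails in Ł∞ since a ⊗ a = max(0, 2a−1) ≠ a in general.)

0.60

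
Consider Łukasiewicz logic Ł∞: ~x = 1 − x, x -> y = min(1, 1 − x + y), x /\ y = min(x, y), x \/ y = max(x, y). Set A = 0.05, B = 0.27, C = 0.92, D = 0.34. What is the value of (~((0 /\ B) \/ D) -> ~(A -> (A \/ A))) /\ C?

0 /\ B = min(0.00, 0.27) = 0.00
(0 /\ B) \/ D = max(0.00, 0.34) = 0.34
~((0 /\ B) \/ D) = 1 − 0.34 = 0.66
A \/ A = max(0.05, 0.05) = 0.05
A -> (A \/ A) = min(1, 1 − 0.05 + 0.05) = min(1, 1.00) = 1.00
~(A -> (A \/ A)) = 1 − 1.00 = 0.00
~((0 /\ B) \/ D) -> ~(A -> (A \/ A)) = min(1, 1 − 0.66 + 0.00) = min(1, 0.34) = 0.34
(~((0 /\ B) \/ D) -> ~(A -> (A \/ A))) /\ C = min(0.34, 0.92) = 0.34

0.34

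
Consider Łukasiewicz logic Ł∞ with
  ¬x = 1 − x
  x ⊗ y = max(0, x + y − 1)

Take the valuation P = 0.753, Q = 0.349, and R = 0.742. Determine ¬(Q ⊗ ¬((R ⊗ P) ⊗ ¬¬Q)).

R ⊗ P = max(0, 0.742 + 0.753 − 1) = max(0, 0.495) = 0.495
¬Q = 1 − 0.349 = 0.651
¬¬Q = 1 − 0.651 = 0.349
(R ⊗ P) ⊗ ¬¬Q = max(0, 0.495 + 0.349 − 1) = max(0, -0.156) = 0.000
¬((R ⊗ P) ⊗ ¬¬Q) = 1 − 0.000 = 1.000
Q ⊗ ¬((R ⊗ P) ⊗ ¬¬Q) = max(0, 0.349 + 1.000 − 1) = max(0, 0.349) = 0.349
¬(Q ⊗ ¬((R ⊗ P) ⊗ ¬¬Q)) = 1 − 0.349 = 0.651

0.651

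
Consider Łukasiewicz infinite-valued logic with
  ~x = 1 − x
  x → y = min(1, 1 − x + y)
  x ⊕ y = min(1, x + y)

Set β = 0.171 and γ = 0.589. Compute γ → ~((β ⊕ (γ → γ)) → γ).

0.822

γ → γ = min(1, 1 − 0.589 + 0.589) = min(1, 1.000) = 1.000
β ⊕ (γ → γ) = min(1, 0.171 + 1.000) = min(1, 1.171) = 1.000
(β ⊕ (γ → γ)) → γ = min(1, 1 − 1.000 + 0.589) = min(1, 0.589) = 0.589
~((β ⊕ (γ → γ)) → γ) = 1 − 0.589 = 0.411
γ → ~((β ⊕ (γ → γ)) → γ) = min(1, 1 − 0.589 + 0.411) = min(1, 0.822) = 0.822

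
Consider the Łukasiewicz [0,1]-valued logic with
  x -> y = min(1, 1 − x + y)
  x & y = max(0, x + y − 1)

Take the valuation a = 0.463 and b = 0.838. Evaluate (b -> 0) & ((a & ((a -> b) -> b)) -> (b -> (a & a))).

0.023

b -> 0 = min(1, 1 − 0.838 + 0.000) = min(1, 0.162) = 0.162
a -> b = min(1, 1 − 0.463 + 0.838) = min(1, 1.375) = 1.000
(a -> b) -> b = min(1, 1 − 1.000 + 0.838) = min(1, 0.838) = 0.838
a & ((a -> b) -> b) = max(0, 0.463 + 0.838 − 1) = max(0, 0.301) = 0.301
a & a = max(0, 0.463 + 0.463 − 1) = max(0, -0.074) = 0.000
b -> (a & a) = min(1, 1 − 0.838 + 0.000) = min(1, 0.162) = 0.162
(a & ((a -> b) -> b)) -> (b -> (a & a)) = min(1, 1 − 0.301 + 0.162) = min(1, 0.861) = 0.861
(b -> 0) & ((a & ((a -> b) -> b)) -> (b -> (a & a))) = max(0, 0.162 + 0.861 − 1) = max(0, 0.023) = 0.023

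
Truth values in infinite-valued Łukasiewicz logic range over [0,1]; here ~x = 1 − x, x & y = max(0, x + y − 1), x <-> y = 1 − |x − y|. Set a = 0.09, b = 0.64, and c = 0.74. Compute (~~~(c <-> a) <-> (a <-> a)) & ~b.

c <-> a = 1 − |0.74 − 0.09| = 1 − 0.65 = 0.35
~(c <-> a) = 1 − 0.35 = 0.65
~~(c <-> a) = 1 − 0.65 = 0.35
~~~(c <-> a) = 1 − 0.35 = 0.65
a <-> a = 1 − |0.09 − 0.09| = 1 − 0.00 = 1.00
~~~(c <-> a) <-> (a <-> a) = 1 − |0.65 − 1.00| = 1 − 0.35 = 0.65
~b = 1 − 0.64 = 0.36
(~~~(c <-> a) <-> (a <-> a)) & ~b = max(0, 0.65 + 0.36 − 1) = max(0, 0.01) = 0.01

0.01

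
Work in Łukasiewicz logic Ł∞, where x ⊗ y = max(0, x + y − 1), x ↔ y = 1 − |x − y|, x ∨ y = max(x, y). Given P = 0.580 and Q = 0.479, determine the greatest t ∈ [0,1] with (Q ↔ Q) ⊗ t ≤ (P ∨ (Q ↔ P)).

Q ↔ Q = 1 − |0.479 − 0.479| = 1 − 0.000 = 1.000
So the left factor is Q ↔ Q = 1.000.
Q ↔ P = 1 − |0.479 − 0.580| = 1 − 0.101 = 0.899
P ∨ (Q ↔ P) = max(0.580, 0.899) = 0.899
So the right-hand bound is P ∨ (Q ↔ P) = 0.899.
The residuum of the Łukasiewicz t-norm gives the supremum: min(1, 1 − 1.000 + 0.899).
1 − 1.000 + 0.899 = 0.899, so t = min(1, 0.899) = 0.899.
Check: 1.000 ⊗ 0.899 = max(0, 0.899) = 0.899 ≤ 0.899.

0.899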